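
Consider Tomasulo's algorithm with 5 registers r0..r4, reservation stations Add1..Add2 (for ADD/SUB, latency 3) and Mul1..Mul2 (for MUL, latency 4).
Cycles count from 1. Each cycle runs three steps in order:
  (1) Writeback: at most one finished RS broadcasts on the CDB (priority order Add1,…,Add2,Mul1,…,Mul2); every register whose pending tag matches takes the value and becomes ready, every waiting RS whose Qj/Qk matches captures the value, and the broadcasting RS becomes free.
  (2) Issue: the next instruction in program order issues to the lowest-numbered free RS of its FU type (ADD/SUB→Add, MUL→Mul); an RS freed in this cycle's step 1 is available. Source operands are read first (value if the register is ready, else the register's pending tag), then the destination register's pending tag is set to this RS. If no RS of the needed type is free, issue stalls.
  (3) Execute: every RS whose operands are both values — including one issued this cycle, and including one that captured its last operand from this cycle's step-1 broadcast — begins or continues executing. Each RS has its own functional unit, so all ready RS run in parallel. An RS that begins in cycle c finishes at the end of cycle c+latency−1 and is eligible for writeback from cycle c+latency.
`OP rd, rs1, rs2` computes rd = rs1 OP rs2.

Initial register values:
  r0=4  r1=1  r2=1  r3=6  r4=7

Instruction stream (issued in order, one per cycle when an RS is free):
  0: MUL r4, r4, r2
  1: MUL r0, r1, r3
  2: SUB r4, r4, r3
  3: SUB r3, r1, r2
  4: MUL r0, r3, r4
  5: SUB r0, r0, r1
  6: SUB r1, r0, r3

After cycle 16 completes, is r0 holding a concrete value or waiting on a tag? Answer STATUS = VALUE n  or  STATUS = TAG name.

STATUS = VALUE -1

cycle 1: issue MUL r4<-Mul1 // r0:4,r1:1,r2:1,r3:6,r4:Mul1
cycle 2: issue MUL r0<-Mul2 // r0:Mul2,r1:1,r2:1,r3:6,r4:Mul1
cycle 3: issue SUB r4<-Add1 // r0:Mul2,r1:1,r2:1,r3:6,r4:Add1
cycle 4: issue SUB r3<-Add2 // r0:Mul2,r1:1,r2:1,r3:Add2,r4:Add1
cycle 5: CDB Mul1=7; issue MUL r0<-Mul1 // r0:Mul1,r1:1,r2:1,r3:Add2,r4:Add1
cycle 6: CDB Mul2=6; stall // r0:Mul1,r1:1,r2:1,r3:Add2,r4:Add1
cycle 7: CDB Add2=0; issue SUB r0<-Add2 // r0:Add2,r1:1,r2:1,r3:0,r4:Add1
cycle 8: CDB Add1=1; issue SUB r1<-Add1 // r0:Add2,r1:Add1,r2:1,r3:0,r4:1
cycle 9: - // r0:Add2,r1:Add1,r2:1,r3:0,r4:1
cycle 10: - // r0:Add2,r1:Add1,r2:1,r3:0,r4:1
cycle 11: - // r0:Add2,r1:Add1,r2:1,r3:0,r4:1
cycle 12: CDB Mul1=0 // r0:Add2,r1:Add1,r2:1,r3:0,r4:1
cycle 13: - // r0:Add2,r1:Add1,r2:1,r3:0,r4:1
cycle 14: - // r0:Add2,r1:Add1,r2:1,r3:0,r4:1
cycle 15: CDB Add2=-1 // r0:-1,r1:Add1,r2:1,r3:0,r4:1
cycle 16: - // r0:-1,r1:Add1,r2:1,r3:0,r4:1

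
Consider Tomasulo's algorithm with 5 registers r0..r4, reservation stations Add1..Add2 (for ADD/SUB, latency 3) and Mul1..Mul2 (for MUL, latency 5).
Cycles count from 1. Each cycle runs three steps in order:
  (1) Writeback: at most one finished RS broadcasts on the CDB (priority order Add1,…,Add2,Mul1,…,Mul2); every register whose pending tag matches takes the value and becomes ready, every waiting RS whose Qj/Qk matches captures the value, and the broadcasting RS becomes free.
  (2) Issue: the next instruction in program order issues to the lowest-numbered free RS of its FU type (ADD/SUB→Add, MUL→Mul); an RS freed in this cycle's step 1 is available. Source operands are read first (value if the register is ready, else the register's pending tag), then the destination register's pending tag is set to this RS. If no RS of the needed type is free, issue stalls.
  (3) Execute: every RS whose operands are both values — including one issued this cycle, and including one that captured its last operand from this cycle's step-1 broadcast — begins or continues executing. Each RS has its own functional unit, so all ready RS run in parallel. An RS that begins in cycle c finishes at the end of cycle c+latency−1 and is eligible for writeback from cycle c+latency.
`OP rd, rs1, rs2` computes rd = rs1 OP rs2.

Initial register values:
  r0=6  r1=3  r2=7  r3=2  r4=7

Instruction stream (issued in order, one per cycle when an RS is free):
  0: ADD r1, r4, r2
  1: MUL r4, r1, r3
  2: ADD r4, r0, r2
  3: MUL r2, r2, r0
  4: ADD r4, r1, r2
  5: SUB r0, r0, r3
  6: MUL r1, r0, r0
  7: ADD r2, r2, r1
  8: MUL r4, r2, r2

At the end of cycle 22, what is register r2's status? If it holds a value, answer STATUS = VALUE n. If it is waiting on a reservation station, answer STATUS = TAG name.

cycle 1: issue ADD r1<-Add1 // r0:6,r1:Add1,r2:7,r3:2,r4:7
cycle 2: issue MUL r4<-Mul1 // r0:6,r1:Add1,r2:7,r3:2,r4:Mul1
cycle 3: issue ADD r4<-Add2 // r0:6,r1:Add1,r2:7,r3:2,r4:Add2
cycle 4: CDB Add1=14; issue MUL r2<-Mul2 // r0:6,r1:14,r2:Mul2,r3:2,r4:Add2
cycle 5: issue ADD r4<-Add1 // r0:6,r1:14,r2:Mul2,r3:2,r4:Add1
cycle 6: CDB Add2=13; issue SUB r0<-Add2 // r0:Add2,r1:14,r2:Mul2,r3:2,r4:Add1
cycle 7: stall // r0:Add2,r1:14,r2:Mul2,r3:2,r4:Add1
cycle 8: stall // r0:Add2,r1:14,r2:Mul2,r3:2,r4:Add1
cycle 9: CDB Add2=4; stall // r0:4,r1:14,r2:Mul2,r3:2,r4:Add1
cycle 10: CDB Mul1=28; issue MUL r1<-Mul1 // r0:4,r1:Mul1,r2:Mul2,r3:2,r4:Add1
cycle 11: CDB Mul2=42; issue ADD r2<-Add2 // r0:4,r1:Mul1,r2:Add2,r3:2,r4:Add1
cycle 12: issue MUL r4<-Mul2 // r0:4,r1:Mul1,r2:Add2,r3:2,r4:Mul2
cycle 13: - // r0:4,r1:Mul1,r2:Add2,r3:2,r4:Mul2
cycle 14: CDB Add1=56 // r0:4,r1:Mul1,r2:Add2,r3:2,r4:Mul2
cycle 15: CDB Mul1=16 // r0:4,r1:16,r2:Add2,r3:2,r4:Mul2
cycle 16: - // r0:4,r1:16,r2:Add2,r3:2,r4:Mul2
cycle 17: - // r0:4,r1:16,r2:Add2,r3:2,r4:Mul2
cycle 18: CDB Add2=58 // r0:4,r1:16,r2:58,r3:2,r4:Mul2
cycle 19: - // r0:4,r1:16,r2:58,r3:2,r4:Mul2
cycle 20: - // r0:4,r1:16,r2:58,r3:2,r4:Mul2
cycle 21: - // r0:4,r1:16,r2:58,r3:2,r4:Mul2
cycle 22: - // r0:4,r1:16,r2:58,r3:2,r4:Mul2

STATUS = VALUE 58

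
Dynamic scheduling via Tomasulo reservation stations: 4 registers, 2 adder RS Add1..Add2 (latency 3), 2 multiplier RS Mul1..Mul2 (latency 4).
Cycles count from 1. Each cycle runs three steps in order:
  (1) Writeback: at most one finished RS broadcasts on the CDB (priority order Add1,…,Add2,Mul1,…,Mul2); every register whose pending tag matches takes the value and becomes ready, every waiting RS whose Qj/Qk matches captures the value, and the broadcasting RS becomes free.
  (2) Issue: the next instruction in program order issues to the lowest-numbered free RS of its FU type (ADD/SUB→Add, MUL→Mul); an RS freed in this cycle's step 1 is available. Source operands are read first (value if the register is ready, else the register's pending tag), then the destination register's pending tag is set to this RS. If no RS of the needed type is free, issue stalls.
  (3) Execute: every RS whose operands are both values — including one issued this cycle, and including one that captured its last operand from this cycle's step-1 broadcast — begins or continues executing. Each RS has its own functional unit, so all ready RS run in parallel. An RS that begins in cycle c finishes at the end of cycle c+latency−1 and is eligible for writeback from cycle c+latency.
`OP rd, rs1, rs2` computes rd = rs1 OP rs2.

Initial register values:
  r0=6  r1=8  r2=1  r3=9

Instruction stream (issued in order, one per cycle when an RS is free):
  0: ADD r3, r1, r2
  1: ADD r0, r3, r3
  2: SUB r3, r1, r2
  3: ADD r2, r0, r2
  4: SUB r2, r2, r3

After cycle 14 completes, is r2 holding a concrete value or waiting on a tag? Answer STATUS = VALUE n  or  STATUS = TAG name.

STATUS = VALUE 12

c1: issue ADD r3<-Add1 | r0:6,r1:8,r2:1,r3:Add1
c2: issue ADD r0<-Add2 | r0:Add2,r1:8,r2:1,r3:Add1
c3: stall | r0:Add2,r1:8,r2:1,r3:Add1
c4: CDB Add1=9; issue SUB r3<-Add1 | r0:Add2,r1:8,r2:1,r3:Add1
c5: stall | r0:Add2,r1:8,r2:1,r3:Add1
c6: stall | r0:Add2,r1:8,r2:1,r3:Add1
c7: CDB Add1=7; issue ADD r2<-Add1 | r0:Add2,r1:8,r2:Add1,r3:7
c8: CDB Add2=18; issue SUB r2<-Add2 | r0:18,r1:8,r2:Add2,r3:7
c9: - | r0:18,r1:8,r2:Add2,r3:7
c10: - | r0:18,r1:8,r2:Add2,r3:7
c11: CDB Add1=19 | r0:18,r1:8,r2:Add2,r3:7
c12: - | r0:18,r1:8,r2:Add2,r3:7
c13: - | r0:18,r1:8,r2:Add2,r3:7
c14: CDB Add2=12 | r0:18,r1:8,r2:12,r3:7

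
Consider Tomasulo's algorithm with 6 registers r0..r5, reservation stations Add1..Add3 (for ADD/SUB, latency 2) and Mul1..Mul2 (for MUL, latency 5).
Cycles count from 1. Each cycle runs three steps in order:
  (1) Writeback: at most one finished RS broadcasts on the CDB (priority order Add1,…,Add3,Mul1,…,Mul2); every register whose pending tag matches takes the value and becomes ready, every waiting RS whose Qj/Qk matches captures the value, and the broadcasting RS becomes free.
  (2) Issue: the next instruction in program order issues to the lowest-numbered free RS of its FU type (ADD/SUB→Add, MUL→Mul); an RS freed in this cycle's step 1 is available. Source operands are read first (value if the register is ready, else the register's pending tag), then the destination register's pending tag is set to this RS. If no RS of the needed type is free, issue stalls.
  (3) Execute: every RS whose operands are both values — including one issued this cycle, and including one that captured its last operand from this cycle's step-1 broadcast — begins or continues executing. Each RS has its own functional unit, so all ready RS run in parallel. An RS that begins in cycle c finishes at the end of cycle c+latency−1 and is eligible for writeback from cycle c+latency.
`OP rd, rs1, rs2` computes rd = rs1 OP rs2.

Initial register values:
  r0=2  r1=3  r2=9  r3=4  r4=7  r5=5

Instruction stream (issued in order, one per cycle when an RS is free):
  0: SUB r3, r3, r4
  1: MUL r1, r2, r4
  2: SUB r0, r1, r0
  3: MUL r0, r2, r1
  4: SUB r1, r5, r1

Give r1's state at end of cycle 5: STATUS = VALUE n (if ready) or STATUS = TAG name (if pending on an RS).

c1: issue SUB r3<-Add1 | r0:2,r1:3,r2:9,r3:Add1,r4:7,r5:5
c2: issue MUL r1<-Mul1 | r0:2,r1:Mul1,r2:9,r3:Add1,r4:7,r5:5
c3: CDB Add1=-3; issue SUB r0<-Add1 | r0:Add1,r1:Mul1,r2:9,r3:-3,r4:7,r5:5
c4: issue MUL r0<-Mul2 | r0:Mul2,r1:Mul1,r2:9,r3:-3,r4:7,r5:5
c5: issue SUB r1<-Add2 | r0:Mul2,r1:Add2,r2:9,r3:-3,r4:7,r5:5

STATUS = TAG Add2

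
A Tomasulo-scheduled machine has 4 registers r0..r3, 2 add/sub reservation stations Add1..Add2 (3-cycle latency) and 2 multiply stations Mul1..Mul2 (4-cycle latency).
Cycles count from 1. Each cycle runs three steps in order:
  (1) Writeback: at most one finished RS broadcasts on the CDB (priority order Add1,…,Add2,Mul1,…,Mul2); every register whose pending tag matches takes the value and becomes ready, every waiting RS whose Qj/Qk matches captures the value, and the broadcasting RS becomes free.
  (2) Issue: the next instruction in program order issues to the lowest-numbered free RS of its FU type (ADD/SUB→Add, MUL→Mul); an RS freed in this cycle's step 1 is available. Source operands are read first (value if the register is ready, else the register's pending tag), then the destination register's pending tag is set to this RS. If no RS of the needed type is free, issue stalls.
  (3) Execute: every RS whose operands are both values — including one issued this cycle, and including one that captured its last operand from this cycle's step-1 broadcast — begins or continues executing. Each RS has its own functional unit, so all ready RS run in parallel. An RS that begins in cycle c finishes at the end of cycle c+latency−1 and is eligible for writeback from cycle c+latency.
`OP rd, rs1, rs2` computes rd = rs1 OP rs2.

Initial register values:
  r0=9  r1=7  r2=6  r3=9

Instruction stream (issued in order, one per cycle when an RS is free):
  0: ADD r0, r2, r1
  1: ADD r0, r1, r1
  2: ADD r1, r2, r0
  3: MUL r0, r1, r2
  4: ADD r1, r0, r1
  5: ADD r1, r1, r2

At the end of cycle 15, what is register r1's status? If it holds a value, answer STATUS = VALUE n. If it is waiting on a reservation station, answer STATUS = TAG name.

  c1: issue ADD r0<-Add1  regs: r0:Add1,r1:7,r2:6,r3:9
  c2: issue ADD r0<-Add2  regs: r0:Add2,r1:7,r2:6,r3:9
  c3: stall  regs: r0:Add2,r1:7,r2:6,r3:9
  c4: CDB Add1=13; issue ADD r1<-Add1  regs: r0:Add2,r1:Add1,r2:6,r3:9
  c5: CDB Add2=14; issue MUL r0<-Mul1  regs: r0:Mul1,r1:Add1,r2:6,r3:9
  c6: issue ADD r1<-Add2  regs: r0:Mul1,r1:Add2,r2:6,r3:9
  c7: stall  regs: r0:Mul1,r1:Add2,r2:6,r3:9
  c8: CDB Add1=20; issue ADD r1<-Add1  regs: r0:Mul1,r1:Add1,r2:6,r3:9
  c9: -  regs: r0:Mul1,r1:Add1,r2:6,r3:9
  c10: -  regs: r0:Mul1,r1:Add1,r2:6,r3:9
  c11: -  regs: r0:Mul1,r1:Add1,r2:6,r3:9
  c12: CDB Mul1=120  regs: r0:120,r1:Add1,r2:6,r3:9
  c13: -  regs: r0:120,r1:Add1,r2:6,r3:9
  c14: -  regs: r0:120,r1:Add1,r2:6,r3:9
  c15: CDB Add2=140  regs: r0:120,r1:Add1,r2:6,r3:9

STATUS = TAG Add1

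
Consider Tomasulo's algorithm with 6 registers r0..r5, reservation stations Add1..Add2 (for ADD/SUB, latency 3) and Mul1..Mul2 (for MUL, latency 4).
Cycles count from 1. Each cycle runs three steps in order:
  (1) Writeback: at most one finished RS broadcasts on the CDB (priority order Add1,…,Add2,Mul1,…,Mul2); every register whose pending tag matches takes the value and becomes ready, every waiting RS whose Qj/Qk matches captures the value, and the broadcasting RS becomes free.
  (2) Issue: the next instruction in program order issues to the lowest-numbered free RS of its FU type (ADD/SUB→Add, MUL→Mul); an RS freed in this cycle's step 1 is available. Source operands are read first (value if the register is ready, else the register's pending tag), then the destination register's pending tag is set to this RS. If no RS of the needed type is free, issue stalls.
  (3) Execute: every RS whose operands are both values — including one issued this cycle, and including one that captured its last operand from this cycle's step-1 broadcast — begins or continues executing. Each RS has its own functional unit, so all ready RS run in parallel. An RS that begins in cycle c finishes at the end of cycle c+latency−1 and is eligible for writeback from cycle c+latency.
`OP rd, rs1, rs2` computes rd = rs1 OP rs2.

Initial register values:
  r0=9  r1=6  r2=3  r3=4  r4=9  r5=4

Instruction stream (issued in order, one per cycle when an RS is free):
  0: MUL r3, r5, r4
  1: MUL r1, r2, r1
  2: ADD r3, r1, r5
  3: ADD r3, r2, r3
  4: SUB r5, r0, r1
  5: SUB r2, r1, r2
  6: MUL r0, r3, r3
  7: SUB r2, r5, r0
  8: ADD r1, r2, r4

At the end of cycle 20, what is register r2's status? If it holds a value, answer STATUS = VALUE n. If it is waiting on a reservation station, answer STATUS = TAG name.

c1: issue MUL r3<-Mul1 | r0:9,r1:6,r2:3,r3:Mul1,r4:9,r5:4
c2: issue MUL r1<-Mul2 | r0:9,r1:Mul2,r2:3,r3:Mul1,r4:9,r5:4
c3: issue ADD r3<-Add1 | r0:9,r1:Mul2,r2:3,r3:Add1,r4:9,r5:4
c4: issue ADD r3<-Add2 | r0:9,r1:Mul2,r2:3,r3:Add2,r4:9,r5:4
c5: CDB Mul1=36; stall | r0:9,r1:Mul2,r2:3,r3:Add2,r4:9,r5:4
c6: CDB Mul2=18; stall | r0:9,r1:18,r2:3,r3:Add2,r4:9,r5:4
c7: stall | r0:9,r1:18,r2:3,r3:Add2,r4:9,r5:4
c8: stall | r0:9,r1:18,r2:3,r3:Add2,r4:9,r5:4
c9: CDB Add1=22; issue SUB r5<-Add1 | r0:9,r1:18,r2:3,r3:Add2,r4:9,r5:Add1
c10: stall | r0:9,r1:18,r2:3,r3:Add2,r4:9,r5:Add1
c11: stall | r0:9,r1:18,r2:3,r3:Add2,r4:9,r5:Add1
c12: CDB Add1=-9; issue SUB r2<-Add1 | r0:9,r1:18,r2:Add1,r3:Add2,r4:9,r5:-9
c13: CDB Add2=25; issue MUL r0<-Mul1 | r0:Mul1,r1:18,r2:Add1,r3:25,r4:9,r5:-9
c14: issue SUB r2<-Add2 | r0:Mul1,r1:18,r2:Add2,r3:25,r4:9,r5:-9
c15: CDB Add1=15; issue ADD r1<-Add1 | r0:Mul1,r1:Add1,r2:Add2,r3:25,r4:9,r5:-9
c16: - | r0:Mul1,r1:Add1,r2:Add2,r3:25,r4:9,r5:-9
c17: CDB Mul1=625 | r0:625,r1:Add1,r2:Add2,r3:25,r4:9,r5:-9
c18: - | r0:625,r1:Add1,r2:Add2,r3:25,r4:9,r5:-9
c19: - | r0:625,r1:Add1,r2:Add2,r3:25,r4:9,r5:-9
c20: CDB Add2=-634 | r0:625,r1:Add1,r2:-634,r3:25,r4:9,r5:-9

STATUS = VALUE -634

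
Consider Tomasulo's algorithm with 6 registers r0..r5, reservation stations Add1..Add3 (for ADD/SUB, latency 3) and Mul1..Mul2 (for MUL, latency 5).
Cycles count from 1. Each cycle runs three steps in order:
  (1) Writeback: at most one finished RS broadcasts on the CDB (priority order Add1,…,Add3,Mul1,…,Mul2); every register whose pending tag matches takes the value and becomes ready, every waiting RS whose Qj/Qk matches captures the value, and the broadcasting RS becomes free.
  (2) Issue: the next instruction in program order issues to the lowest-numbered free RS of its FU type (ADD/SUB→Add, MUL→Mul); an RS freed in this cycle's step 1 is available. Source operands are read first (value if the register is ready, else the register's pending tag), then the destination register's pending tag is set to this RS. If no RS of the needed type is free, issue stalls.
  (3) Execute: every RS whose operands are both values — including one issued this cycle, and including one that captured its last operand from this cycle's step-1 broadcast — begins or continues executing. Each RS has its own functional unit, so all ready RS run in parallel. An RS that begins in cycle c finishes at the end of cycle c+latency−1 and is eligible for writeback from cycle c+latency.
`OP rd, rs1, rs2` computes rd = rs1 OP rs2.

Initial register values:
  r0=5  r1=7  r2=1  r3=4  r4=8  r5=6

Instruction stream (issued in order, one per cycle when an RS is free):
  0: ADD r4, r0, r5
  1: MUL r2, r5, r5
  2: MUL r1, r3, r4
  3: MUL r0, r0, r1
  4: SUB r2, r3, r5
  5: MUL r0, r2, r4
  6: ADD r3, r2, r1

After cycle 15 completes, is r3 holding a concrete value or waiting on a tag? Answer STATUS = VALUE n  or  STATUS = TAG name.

c1: issue ADD r4<-Add1 | r0:5,r1:7,r2:1,r3:4,r4:Add1,r5:6
c2: issue MUL r2<-Mul1 | r0:5,r1:7,r2:Mul1,r3:4,r4:Add1,r5:6
c3: issue MUL r1<-Mul2 | r0:5,r1:Mul2,r2:Mul1,r3:4,r4:Add1,r5:6
c4: CDB Add1=11; stall | r0:5,r1:Mul2,r2:Mul1,r3:4,r4:11,r5:6
c5: stall | r0:5,r1:Mul2,r2:Mul1,r3:4,r4:11,r5:6
c6: stall | r0:5,r1:Mul2,r2:Mul1,r3:4,r4:11,r5:6
c7: CDB Mul1=36; issue MUL r0<-Mul1 | r0:Mul1,r1:Mul2,r2:36,r3:4,r4:11,r5:6
c8: issue SUB r2<-Add1 | r0:Mul1,r1:Mul2,r2:Add1,r3:4,r4:11,r5:6
c9: CDB Mul2=44; issue MUL r0<-Mul2 | r0:Mul2,r1:44,r2:Add1,r3:4,r4:11,r5:6
c10: issue ADD r3<-Add2 | r0:Mul2,r1:44,r2:Add1,r3:Add2,r4:11,r5:6
c11: CDB Add1=-2 | r0:Mul2,r1:44,r2:-2,r3:Add2,r4:11,r5:6
c12: - | r0:Mul2,r1:44,r2:-2,r3:Add2,r4:11,r5:6
c13: - | r0:Mul2,r1:44,r2:-2,r3:Add2,r4:11,r5:6
c14: CDB Add2=42 | r0:Mul2,r1:44,r2:-2,r3:42,r4:11,r5:6
c15: CDB Mul1=220 | r0:Mul2,r1:44,r2:-2,r3:42,r4:11,r5:6

STATUS = VALUE 42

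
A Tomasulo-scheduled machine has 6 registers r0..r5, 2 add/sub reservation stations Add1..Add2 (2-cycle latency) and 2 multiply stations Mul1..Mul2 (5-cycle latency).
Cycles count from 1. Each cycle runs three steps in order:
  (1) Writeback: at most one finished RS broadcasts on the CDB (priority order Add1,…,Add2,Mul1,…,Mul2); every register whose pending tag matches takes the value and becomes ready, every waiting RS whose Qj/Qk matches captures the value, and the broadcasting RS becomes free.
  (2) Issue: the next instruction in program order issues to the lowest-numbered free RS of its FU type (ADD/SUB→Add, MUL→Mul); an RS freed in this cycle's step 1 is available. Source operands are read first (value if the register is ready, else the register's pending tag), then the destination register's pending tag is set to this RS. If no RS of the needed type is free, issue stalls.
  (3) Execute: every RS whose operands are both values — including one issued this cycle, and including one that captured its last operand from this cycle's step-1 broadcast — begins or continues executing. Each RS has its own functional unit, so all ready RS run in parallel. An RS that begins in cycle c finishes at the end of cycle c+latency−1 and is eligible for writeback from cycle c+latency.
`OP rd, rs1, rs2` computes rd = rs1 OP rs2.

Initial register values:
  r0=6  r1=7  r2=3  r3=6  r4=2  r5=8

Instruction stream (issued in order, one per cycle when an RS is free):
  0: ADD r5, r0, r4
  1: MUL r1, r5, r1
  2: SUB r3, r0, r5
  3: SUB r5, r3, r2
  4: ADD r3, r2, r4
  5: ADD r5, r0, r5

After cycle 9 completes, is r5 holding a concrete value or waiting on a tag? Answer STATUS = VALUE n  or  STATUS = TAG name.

STATUS = TAG Add1

cycle 1: issue ADD r5<-Add1 // r0:6,r1:7,r2:3,r3:6,r4:2,r5:Add1
cycle 2: issue MUL r1<-Mul1 // r0:6,r1:Mul1,r2:3,r3:6,r4:2,r5:Add1
cycle 3: CDB Add1=8; issue SUB r3<-Add1 // r0:6,r1:Mul1,r2:3,r3:Add1,r4:2,r5:8
cycle 4: issue SUB r5<-Add2 // r0:6,r1:Mul1,r2:3,r3:Add1,r4:2,r5:Add2
cycle 5: CDB Add1=-2; issue ADD r3<-Add1 // r0:6,r1:Mul1,r2:3,r3:Add1,r4:2,r5:Add2
cycle 6: stall // r0:6,r1:Mul1,r2:3,r3:Add1,r4:2,r5:Add2
cycle 7: CDB Add1=5; issue ADD r5<-Add1 // r0:6,r1:Mul1,r2:3,r3:5,r4:2,r5:Add1
cycle 8: CDB Add2=-5 // r0:6,r1:Mul1,r2:3,r3:5,r4:2,r5:Add1
cycle 9: CDB Mul1=56 // r0:6,r1:56,r2:3,r3:5,r4:2,r5:Add1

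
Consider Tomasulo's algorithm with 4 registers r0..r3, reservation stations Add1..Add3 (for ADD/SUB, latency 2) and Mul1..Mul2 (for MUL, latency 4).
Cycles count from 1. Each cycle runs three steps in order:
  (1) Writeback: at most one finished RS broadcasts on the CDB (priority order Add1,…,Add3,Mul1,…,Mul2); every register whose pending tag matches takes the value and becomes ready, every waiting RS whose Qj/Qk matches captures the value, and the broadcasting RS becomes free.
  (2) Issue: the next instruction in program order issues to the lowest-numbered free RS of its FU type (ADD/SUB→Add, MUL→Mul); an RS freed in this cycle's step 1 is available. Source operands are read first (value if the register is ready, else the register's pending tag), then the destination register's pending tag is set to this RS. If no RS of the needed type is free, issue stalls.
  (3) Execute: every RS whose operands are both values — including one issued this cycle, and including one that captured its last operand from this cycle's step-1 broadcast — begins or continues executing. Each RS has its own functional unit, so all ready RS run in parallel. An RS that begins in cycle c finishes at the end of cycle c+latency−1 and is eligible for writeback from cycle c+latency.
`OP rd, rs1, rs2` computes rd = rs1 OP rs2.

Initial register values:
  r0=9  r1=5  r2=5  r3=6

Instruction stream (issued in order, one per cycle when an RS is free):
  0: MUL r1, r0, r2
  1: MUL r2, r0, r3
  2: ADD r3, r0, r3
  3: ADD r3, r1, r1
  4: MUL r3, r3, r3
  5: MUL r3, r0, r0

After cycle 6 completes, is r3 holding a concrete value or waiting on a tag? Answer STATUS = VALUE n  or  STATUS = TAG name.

STATUS = TAG Mul1

cycle 1: issue MUL r1<-Mul1 // r0:9,r1:Mul1,r2:5,r3:6
cycle 2: issue MUL r2<-Mul2 // r0:9,r1:Mul1,r2:Mul2,r3:6
cycle 3: issue ADD r3<-Add1 // r0:9,r1:Mul1,r2:Mul2,r3:Add1
cycle 4: issue ADD r3<-Add2 // r0:9,r1:Mul1,r2:Mul2,r3:Add2
cycle 5: CDB Add1=15; stall // r0:9,r1:Mul1,r2:Mul2,r3:Add2
cycle 6: CDB Mul1=45; issue MUL r3<-Mul1 // r0:9,r1:45,r2:Mul2,r3:Mul1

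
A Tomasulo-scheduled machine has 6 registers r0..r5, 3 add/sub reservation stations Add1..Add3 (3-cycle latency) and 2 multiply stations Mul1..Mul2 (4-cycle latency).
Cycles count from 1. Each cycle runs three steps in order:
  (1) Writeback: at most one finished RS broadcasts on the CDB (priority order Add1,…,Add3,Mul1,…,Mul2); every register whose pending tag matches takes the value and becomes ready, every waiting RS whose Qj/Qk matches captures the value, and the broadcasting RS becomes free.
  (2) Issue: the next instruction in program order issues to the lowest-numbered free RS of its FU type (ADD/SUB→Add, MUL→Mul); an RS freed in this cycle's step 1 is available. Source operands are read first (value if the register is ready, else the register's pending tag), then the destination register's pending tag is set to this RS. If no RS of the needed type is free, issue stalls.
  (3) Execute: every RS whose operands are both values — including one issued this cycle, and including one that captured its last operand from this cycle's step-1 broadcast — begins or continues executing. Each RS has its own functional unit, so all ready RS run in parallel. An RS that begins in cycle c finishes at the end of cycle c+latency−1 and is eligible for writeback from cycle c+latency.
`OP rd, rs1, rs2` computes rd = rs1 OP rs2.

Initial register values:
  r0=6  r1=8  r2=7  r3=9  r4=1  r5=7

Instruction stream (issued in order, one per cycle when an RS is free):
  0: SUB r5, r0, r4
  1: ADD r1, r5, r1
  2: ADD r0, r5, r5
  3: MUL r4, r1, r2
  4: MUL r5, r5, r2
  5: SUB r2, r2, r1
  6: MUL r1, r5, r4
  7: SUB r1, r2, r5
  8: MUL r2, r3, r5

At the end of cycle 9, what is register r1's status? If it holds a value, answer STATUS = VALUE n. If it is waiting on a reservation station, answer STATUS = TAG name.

  c1: issue SUB r5<-Add1  regs: r0:6,r1:8,r2:7,r3:9,r4:1,r5:Add1
  c2: issue ADD r1<-Add2  regs: r0:6,r1:Add2,r2:7,r3:9,r4:1,r5:Add1
  c3: issue ADD r0<-Add3  regs: r0:Add3,r1:Add2,r2:7,r3:9,r4:1,r5:Add1
  c4: CDB Add1=5; issue MUL r4<-Mul1  regs: r0:Add3,r1:Add2,r2:7,r3:9,r4:Mul1,r5:5
  c5: issue MUL r5<-Mul2  regs: r0:Add3,r1:Add2,r2:7,r3:9,r4:Mul1,r5:Mul2
  c6: issue SUB r2<-Add1  regs: r0:Add3,r1:Add2,r2:Add1,r3:9,r4:Mul1,r5:Mul2
  c7: CDB Add2=13; stall  regs: r0:Add3,r1:13,r2:Add1,r3:9,r4:Mul1,r5:Mul2
  c8: CDB Add3=10; stall  regs: r0:10,r1:13,r2:Add1,r3:9,r4:Mul1,r5:Mul2
  c9: CDB Mul2=35; issue MUL r1<-Mul2  regs: r0:10,r1:Mul2,r2:Add1,r3:9,r4:Mul1,r5:35

STATUS = TAG Mul2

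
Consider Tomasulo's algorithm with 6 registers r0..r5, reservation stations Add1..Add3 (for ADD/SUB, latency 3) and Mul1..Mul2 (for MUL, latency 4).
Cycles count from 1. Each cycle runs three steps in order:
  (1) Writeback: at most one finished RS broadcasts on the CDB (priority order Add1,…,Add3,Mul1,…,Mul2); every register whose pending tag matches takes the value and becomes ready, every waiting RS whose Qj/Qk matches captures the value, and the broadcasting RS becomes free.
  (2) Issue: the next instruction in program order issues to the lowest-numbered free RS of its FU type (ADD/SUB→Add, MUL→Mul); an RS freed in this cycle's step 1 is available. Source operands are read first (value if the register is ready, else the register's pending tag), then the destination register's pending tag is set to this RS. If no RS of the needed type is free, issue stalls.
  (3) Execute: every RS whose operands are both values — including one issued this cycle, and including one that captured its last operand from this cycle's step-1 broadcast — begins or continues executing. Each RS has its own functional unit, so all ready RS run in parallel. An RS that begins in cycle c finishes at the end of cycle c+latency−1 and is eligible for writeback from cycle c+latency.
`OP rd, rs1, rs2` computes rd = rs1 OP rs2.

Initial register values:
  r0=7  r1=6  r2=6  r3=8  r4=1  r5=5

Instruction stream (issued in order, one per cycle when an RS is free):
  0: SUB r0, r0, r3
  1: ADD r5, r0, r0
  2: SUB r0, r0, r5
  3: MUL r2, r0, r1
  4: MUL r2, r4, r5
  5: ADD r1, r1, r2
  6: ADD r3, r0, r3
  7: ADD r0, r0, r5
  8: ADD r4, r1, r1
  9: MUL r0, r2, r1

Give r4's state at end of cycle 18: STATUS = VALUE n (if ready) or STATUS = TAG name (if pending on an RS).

  c1: issue SUB r0<-Add1  regs: r0:Add1,r1:6,r2:6,r3:8,r4:1,r5:5
  c2: issue ADD r5<-Add2  regs: r0:Add1,r1:6,r2:6,r3:8,r4:1,r5:Add2
  c3: issue SUB r0<-Add3  regs: r0:Add3,r1:6,r2:6,r3:8,r4:1,r5:Add2
  c4: CDB Add1=-1; issue MUL r2<-Mul1  regs: r0:Add3,r1:6,r2:Mul1,r3:8,r4:1,r5:Add2
  c5: issue MUL r2<-Mul2  regs: r0:Add3,r1:6,r2:Mul2,r3:8,r4:1,r5:Add2
  c6: issue ADD r1<-Add1  regs: r0:Add3,r1:Add1,r2:Mul2,r3:8,r4:1,r5:Add2
  c7: CDB Add2=-2; issue ADD r3<-Add2  regs: r0:Add3,r1:Add1,r2:Mul2,r3:Add2,r4:1,r5:-2
  c8: stall  regs: r0:Add3,r1:Add1,r2:Mul2,r3:Add2,r4:1,r5:-2
  c9: stall  regs: r0:Add3,r1:Add1,r2:Mul2,r3:Add2,r4:1,r5:-2
  c10: CDB Add3=1; issue ADD r0<-Add3  regs: r0:Add3,r1:Add1,r2:Mul2,r3:Add2,r4:1,r5:-2
  c11: CDB Mul2=-2; stall  regs: r0:Add3,r1:Add1,r2:-2,r3:Add2,r4:1,r5:-2
  c12: stall  regs: r0:Add3,r1:Add1,r2:-2,r3:Add2,r4:1,r5:-2
  c13: CDB Add2=9; issue ADD r4<-Add2  regs: r0:Add3,r1:Add1,r2:-2,r3:9,r4:Add2,r5:-2
  c14: CDB Add1=4; issue MUL r0<-Mul2  regs: r0:Mul2,r1:4,r2:-2,r3:9,r4:Add2,r5:-2
  c15: CDB Add3=-1  regs: r0:Mul2,r1:4,r2:-2,r3:9,r4:Add2,r5:-2
  c16: CDB Mul1=6  regs: r0:Mul2,r1:4,r2:-2,r3:9,r4:Add2,r5:-2
  c17: CDB Add2=8  regs: r0:Mul2,r1:4,r2:-2,r3:9,r4:8,r5:-2
  c18: CDB Mul2=-8  regs: r0:-8,r1:4,r2:-2,r3:9,r4:8,r5:-2

STATUS = VALUE 8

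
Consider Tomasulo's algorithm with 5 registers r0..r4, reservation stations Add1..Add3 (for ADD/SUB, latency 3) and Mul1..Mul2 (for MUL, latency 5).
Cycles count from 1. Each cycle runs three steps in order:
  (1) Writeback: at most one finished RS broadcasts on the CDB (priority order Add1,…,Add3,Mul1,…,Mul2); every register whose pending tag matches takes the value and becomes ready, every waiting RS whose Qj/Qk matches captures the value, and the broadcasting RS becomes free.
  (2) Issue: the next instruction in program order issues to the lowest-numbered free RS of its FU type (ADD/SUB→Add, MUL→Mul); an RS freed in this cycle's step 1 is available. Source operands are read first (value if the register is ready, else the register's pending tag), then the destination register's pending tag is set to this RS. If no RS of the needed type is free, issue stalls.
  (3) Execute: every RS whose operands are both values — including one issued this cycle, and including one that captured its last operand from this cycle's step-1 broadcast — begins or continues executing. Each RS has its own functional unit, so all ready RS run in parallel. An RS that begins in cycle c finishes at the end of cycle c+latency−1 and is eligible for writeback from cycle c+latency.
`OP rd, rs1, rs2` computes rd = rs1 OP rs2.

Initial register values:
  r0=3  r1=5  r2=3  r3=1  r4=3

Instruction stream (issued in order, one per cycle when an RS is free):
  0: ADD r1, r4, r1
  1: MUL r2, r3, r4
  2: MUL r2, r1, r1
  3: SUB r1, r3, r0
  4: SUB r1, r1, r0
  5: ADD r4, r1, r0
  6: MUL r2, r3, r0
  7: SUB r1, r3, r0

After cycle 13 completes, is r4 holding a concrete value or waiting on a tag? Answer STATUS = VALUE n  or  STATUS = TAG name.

c1: issue ADD r1<-Add1 | r0:3,r1:Add1,r2:3,r3:1,r4:3
c2: issue MUL r2<-Mul1 | r0:3,r1:Add1,r2:Mul1,r3:1,r4:3
c3: issue MUL r2<-Mul2 | r0:3,r1:Add1,r2:Mul2,r3:1,r4:3
c4: CDB Add1=8; issue SUB r1<-Add1 | r0:3,r1:Add1,r2:Mul2,r3:1,r4:3
c5: issue SUB r1<-Add2 | r0:3,r1:Add2,r2:Mul2,r3:1,r4:3
c6: issue ADD r4<-Add3 | r0:3,r1:Add2,r2:Mul2,r3:1,r4:Add3
c7: CDB Add1=-2; stall | r0:3,r1:Add2,r2:Mul2,r3:1,r4:Add3
c8: CDB Mul1=3; issue MUL r2<-Mul1 | r0:3,r1:Add2,r2:Mul1,r3:1,r4:Add3
c9: CDB Mul2=64; issue SUB r1<-Add1 | r0:3,r1:Add1,r2:Mul1,r3:1,r4:Add3
c10: CDB Add2=-5 | r0:3,r1:Add1,r2:Mul1,r3:1,r4:Add3
c11: - | r0:3,r1:Add1,r2:Mul1,r3:1,r4:Add3
c12: CDB Add1=-2 | r0:3,r1:-2,r2:Mul1,r3:1,r4:Add3
c13: CDB Add3=-2 | r0:3,r1:-2,r2:Mul1,r3:1,r4:-2

STATUS = VALUE -2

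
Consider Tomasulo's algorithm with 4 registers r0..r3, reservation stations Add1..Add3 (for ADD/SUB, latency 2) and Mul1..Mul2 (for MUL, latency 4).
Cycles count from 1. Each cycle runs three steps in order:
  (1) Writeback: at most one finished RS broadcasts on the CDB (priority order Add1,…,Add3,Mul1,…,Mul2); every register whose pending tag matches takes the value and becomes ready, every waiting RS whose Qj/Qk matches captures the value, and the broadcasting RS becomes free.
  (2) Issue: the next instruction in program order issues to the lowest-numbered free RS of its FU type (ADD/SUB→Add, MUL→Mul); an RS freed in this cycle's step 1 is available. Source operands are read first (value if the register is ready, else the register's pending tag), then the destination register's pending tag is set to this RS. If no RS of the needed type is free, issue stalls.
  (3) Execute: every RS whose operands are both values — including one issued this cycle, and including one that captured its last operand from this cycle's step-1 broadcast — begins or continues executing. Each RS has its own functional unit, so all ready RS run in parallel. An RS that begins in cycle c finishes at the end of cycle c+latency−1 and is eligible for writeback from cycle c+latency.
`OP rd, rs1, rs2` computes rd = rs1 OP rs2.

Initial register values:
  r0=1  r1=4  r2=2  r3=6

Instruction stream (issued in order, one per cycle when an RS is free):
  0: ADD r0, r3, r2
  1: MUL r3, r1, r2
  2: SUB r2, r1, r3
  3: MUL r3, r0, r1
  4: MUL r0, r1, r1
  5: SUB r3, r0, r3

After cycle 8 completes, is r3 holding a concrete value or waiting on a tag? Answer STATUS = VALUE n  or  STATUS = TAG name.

STATUS = TAG Add2

c1: issue ADD r0<-Add1 | r0:Add1,r1:4,r2:2,r3:6
c2: issue MUL r3<-Mul1 | r0:Add1,r1:4,r2:2,r3:Mul1
c3: CDB Add1=8; issue SUB r2<-Add1 | r0:8,r1:4,r2:Add1,r3:Mul1
c4: issue MUL r3<-Mul2 | r0:8,r1:4,r2:Add1,r3:Mul2
c5: stall | r0:8,r1:4,r2:Add1,r3:Mul2
c6: CDB Mul1=8; issue MUL r0<-Mul1 | r0:Mul1,r1:4,r2:Add1,r3:Mul2
c7: issue SUB r3<-Add2 | r0:Mul1,r1:4,r2:Add1,r3:Add2
c8: CDB Add1=-4 | r0:Mul1,r1:4,r2:-4,r3:Add2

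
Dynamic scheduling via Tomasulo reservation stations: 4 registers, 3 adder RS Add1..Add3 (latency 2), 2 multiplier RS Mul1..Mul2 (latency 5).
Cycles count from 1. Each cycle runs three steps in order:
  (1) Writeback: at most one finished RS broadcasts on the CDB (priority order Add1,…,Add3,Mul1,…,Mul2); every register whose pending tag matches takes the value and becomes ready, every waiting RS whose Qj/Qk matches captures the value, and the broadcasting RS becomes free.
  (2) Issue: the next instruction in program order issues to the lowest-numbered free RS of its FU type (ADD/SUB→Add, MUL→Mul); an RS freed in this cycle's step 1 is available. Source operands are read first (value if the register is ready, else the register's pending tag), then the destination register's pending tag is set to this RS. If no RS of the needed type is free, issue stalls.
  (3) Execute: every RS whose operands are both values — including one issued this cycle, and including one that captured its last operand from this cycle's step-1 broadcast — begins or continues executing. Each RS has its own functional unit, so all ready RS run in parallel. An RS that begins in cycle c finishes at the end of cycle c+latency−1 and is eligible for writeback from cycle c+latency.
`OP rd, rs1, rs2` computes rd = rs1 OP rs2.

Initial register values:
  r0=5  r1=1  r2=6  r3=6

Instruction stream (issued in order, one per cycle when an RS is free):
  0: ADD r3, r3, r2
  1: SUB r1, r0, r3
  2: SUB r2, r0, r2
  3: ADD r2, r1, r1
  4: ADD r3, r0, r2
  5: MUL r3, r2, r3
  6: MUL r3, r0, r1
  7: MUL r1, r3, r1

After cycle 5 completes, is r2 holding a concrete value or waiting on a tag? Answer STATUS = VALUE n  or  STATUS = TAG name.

STATUS = TAG Add3

  c1: issue ADD r3<-Add1  regs: r0:5,r1:1,r2:6,r3:Add1
  c2: issue SUB r1<-Add2  regs: r0:5,r1:Add2,r2:6,r3:Add1
  c3: CDB Add1=12; issue SUB r2<-Add1  regs: r0:5,r1:Add2,r2:Add1,r3:12
  c4: issue ADD r2<-Add3  regs: r0:5,r1:Add2,r2:Add3,r3:12
  c5: CDB Add1=-1; issue ADD r3<-Add1  regs: r0:5,r1:Add2,r2:Add3,r3:Add1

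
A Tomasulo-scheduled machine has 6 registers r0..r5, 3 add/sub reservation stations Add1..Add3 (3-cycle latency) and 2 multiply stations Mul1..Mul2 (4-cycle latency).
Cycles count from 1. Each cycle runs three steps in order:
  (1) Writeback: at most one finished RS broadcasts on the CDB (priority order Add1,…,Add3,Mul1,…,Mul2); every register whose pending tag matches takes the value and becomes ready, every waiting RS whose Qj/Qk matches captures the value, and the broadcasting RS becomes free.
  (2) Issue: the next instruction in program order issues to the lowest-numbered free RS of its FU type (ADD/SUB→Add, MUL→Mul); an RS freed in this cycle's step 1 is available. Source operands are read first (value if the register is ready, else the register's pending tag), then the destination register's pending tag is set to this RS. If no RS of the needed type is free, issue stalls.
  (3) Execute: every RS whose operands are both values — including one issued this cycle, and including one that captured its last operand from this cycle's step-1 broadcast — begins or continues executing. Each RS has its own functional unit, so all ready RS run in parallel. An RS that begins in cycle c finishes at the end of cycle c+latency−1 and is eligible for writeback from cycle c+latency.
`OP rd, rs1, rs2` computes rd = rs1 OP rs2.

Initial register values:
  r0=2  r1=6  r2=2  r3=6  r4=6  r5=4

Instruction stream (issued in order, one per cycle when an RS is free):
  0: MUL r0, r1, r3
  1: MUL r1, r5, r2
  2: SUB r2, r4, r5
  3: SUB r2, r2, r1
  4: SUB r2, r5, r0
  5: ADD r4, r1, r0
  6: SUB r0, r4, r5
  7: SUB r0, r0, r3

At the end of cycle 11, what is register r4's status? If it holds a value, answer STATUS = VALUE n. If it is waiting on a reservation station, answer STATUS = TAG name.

STATUS = VALUE 44

c1: issue MUL r0<-Mul1 | r0:Mul1,r1:6,r2:2,r3:6,r4:6,r5:4
c2: issue MUL r1<-Mul2 | r0:Mul1,r1:Mul2,r2:2,r3:6,r4:6,r5:4
c3: issue SUB r2<-Add1 | r0:Mul1,r1:Mul2,r2:Add1,r3:6,r4:6,r5:4
c4: issue SUB r2<-Add2 | r0:Mul1,r1:Mul2,r2:Add2,r3:6,r4:6,r5:4
c5: CDB Mul1=36; issue SUB r2<-Add3 | r0:36,r1:Mul2,r2:Add3,r3:6,r4:6,r5:4
c6: CDB Add1=2; issue ADD r4<-Add1 | r0:36,r1:Mul2,r2:Add3,r3:6,r4:Add1,r5:4
c7: CDB Mul2=8; stall | r0:36,r1:8,r2:Add3,r3:6,r4:Add1,r5:4
c8: CDB Add3=-32; issue SUB r0<-Add3 | r0:Add3,r1:8,r2:-32,r3:6,r4:Add1,r5:4
c9: stall | r0:Add3,r1:8,r2:-32,r3:6,r4:Add1,r5:4
c10: CDB Add1=44; issue SUB r0<-Add1 | r0:Add1,r1:8,r2:-32,r3:6,r4:44,r5:4
c11: CDB Add2=-6 | r0:Add1,r1:8,r2:-32,r3:6,r4:44,r5:4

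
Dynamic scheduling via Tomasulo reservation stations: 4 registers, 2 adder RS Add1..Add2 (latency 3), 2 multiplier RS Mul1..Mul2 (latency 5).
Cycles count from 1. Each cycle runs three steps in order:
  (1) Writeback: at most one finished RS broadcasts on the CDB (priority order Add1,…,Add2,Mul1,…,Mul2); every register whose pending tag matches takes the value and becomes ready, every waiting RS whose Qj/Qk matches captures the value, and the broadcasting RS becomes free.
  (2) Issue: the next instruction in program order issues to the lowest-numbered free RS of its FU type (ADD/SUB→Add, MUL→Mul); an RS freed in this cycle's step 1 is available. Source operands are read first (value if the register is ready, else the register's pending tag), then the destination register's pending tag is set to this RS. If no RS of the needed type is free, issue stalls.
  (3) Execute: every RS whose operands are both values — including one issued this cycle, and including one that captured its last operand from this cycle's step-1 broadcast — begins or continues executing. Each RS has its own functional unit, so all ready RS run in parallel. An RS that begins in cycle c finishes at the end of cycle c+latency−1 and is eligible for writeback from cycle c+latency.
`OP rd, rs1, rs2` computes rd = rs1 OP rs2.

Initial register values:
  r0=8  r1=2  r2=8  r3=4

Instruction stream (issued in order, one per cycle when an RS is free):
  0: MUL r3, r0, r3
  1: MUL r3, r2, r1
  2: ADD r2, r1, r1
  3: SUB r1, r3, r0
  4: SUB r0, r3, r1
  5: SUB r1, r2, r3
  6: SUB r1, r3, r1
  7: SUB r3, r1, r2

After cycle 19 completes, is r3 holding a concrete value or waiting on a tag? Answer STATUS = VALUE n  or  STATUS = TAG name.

  c1: issue MUL r3<-Mul1  regs: r0:8,r1:2,r2:8,r3:Mul1
  c2: issue MUL r3<-Mul2  regs: r0:8,r1:2,r2:8,r3:Mul2
  c3: issue ADD r2<-Add1  regs: r0:8,r1:2,r2:Add1,r3:Mul2
  c4: issue SUB r1<-Add2  regs: r0:8,r1:Add2,r2:Add1,r3:Mul2
  c5: stall  regs: r0:8,r1:Add2,r2:Add1,r3:Mul2
  c6: CDB Add1=4; issue SUB r0<-Add1  regs: r0:Add1,r1:Add2,r2:4,r3:Mul2
  c7: CDB Mul1=32; stall  regs: r0:Add1,r1:Add2,r2:4,r3:Mul2
  c8: CDB Mul2=16; stall  regs: r0:Add1,r1:Add2,r2:4,r3:16
  c9: stall  regs: r0:Add1,r1:Add2,r2:4,r3:16
  c10: stall  regs: r0:Add1,r1:Add2,r2:4,r3:16
  c11: CDB Add2=8; issue SUB r1<-Add2  regs: r0:Add1,r1:Add2,r2:4,r3:16
  c12: stall  regs: r0:Add1,r1:Add2,r2:4,r3:16
  c13: stall  regs: r0:Add1,r1:Add2,r2:4,r3:16
  c14: CDB Add1=8; issue SUB r1<-Add1  regs: r0:8,r1:Add1,r2:4,r3:16
  c15: CDB Add2=-12; issue SUB r3<-Add2  regs: r0:8,r1:Add1,r2:4,r3:Add2
  c16: -  regs: r0:8,r1:Add1,r2:4,r3:Add2
  c17: -  regs: r0:8,r1:Add1,r2:4,r3:Add2
  c18: CDB Add1=28  regs: r0:8,r1:28,r2:4,r3:Add2
  c19: -  regs: r0:8,r1:28,r2:4,r3:Add2

STATUS = TAG Add2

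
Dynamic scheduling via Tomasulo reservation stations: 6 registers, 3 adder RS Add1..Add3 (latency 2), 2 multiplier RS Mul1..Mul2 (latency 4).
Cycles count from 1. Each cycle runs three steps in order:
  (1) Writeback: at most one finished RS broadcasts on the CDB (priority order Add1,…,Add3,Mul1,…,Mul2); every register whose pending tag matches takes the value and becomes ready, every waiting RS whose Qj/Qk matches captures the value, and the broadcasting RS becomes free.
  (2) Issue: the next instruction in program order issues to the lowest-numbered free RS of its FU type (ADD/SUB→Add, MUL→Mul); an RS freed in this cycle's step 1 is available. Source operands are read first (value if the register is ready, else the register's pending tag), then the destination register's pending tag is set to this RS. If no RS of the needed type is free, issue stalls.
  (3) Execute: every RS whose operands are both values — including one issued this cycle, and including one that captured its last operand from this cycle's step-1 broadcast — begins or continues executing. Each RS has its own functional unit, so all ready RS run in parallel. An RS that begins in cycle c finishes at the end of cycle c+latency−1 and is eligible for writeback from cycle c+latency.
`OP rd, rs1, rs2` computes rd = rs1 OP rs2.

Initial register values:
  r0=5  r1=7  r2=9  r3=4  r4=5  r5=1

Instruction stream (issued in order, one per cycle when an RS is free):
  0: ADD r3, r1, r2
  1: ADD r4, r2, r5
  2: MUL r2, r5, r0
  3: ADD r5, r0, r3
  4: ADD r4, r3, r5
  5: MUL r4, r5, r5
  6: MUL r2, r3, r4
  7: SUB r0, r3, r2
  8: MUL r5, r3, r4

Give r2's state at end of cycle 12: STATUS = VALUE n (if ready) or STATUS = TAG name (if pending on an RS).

STATUS = TAG Mul1

  c1: issue ADD r3<-Add1  regs: r0:5,r1:7,r2:9,r3:Add1,r4:5,r5:1
  c2: issue ADD r4<-Add2  regs: r0:5,r1:7,r2:9,r3:Add1,r4:Add2,r5:1
  c3: CDB Add1=16; issue MUL r2<-Mul1  regs: r0:5,r1:7,r2:Mul1,r3:16,r4:Add2,r5:1
  c4: CDB Add2=10; issue ADD r5<-Add1  regs: r0:5,r1:7,r2:Mul1,r3:16,r4:10,r5:Add1
  c5: issue ADD r4<-Add2  regs: r0:5,r1:7,r2:Mul1,r3:16,r4:Add2,r5:Add1
  c6: CDB Add1=21; issue MUL r4<-Mul2  regs: r0:5,r1:7,r2:Mul1,r3:16,r4:Mul2,r5:21
  c7: CDB Mul1=5; issue MUL r2<-Mul1  regs: r0:5,r1:7,r2:Mul1,r3:16,r4:Mul2,r5:21
  c8: CDB Add2=37; issue SUB r0<-Add1  regs: r0:Add1,r1:7,r2:Mul1,r3:16,r4:Mul2,r5:21
  c9: stall  regs: r0:Add1,r1:7,r2:Mul1,r3:16,r4:Mul2,r5:21
  c10: CDB Mul2=441; issue MUL r5<-Mul2  regs: r0:Add1,r1:7,r2:Mul1,r3:16,r4:441,r5:Mul2
  c11: -  regs: r0:Add1,r1:7,r2:Mul1,r3:16,r4:441,r5:Mul2
  c12: -  regs: r0:Add1,r1:7,r2:Mul1,r3:16,r4:441,r5:Mul2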